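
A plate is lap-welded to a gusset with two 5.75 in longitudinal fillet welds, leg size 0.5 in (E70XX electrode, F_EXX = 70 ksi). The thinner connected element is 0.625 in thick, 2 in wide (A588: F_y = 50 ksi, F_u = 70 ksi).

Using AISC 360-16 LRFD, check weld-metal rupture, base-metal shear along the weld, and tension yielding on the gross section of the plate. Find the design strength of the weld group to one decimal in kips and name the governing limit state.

Weld metal: throat = 0.707×0.5 = 0.3535 in, L = 2×5.75 = 11.5 in. φR_n = 0.75 × 0.6 × 70 × 0.3535 × 11.5 = 128.1 kips.
Base metal shear (0.625 in plate): yield φR_n = 1.0×0.6×50×0.625×11.5 = 215.6 kips; rupture φR_n = 0.75×0.6×70×0.625×11.5 = 226.4 kips; take 215.6 kips (yield).
Tension yield (gross): A_g = 2×0.625 = 1.25 in². φR_n = 0.90 × 50 × 1.25 = 56.3 kips.
Governing: min(128.1, 215.6, 56.3) = 56.3 kips → gross-section yield.

56.3 kips (gross-section yield governs)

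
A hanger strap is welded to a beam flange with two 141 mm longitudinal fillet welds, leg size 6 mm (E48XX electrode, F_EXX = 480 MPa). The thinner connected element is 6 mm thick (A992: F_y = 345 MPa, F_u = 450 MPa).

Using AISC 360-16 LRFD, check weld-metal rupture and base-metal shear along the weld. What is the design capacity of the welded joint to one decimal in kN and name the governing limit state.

Weld metal: throat = 0.707×6 = 4.242 mm, L = 2×141 = 282 mm. φR_n = 0.75 × 0.6 × 480 × 4.242 × 282 = 258.4 kN.
Base metal shear (6 mm plate): yield φR_n = 1.0×0.6×345×6×282 = 350.2 kN; rupture φR_n = 0.75×0.6×450×6×282 = 342.6 kN; take 342.6 kN (rupture).
Governing: min(258.4, 342.6) = 258.4 kN → weld metal.

258.4 kN (weld metal governs)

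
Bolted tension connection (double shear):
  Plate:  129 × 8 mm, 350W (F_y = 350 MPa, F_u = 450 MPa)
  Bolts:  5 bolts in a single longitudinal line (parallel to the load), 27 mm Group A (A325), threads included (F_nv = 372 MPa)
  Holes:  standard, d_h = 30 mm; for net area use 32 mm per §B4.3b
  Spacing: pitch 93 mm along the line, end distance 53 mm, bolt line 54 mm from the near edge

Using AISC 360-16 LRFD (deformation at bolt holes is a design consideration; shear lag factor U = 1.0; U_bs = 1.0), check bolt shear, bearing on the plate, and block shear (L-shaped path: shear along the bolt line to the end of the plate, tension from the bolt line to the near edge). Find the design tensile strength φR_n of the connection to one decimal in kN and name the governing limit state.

Bolt shear: A_b = π(27)²/4 = 572.56 mm². φR_n = 0.75 × 372 × 572.56 × 5 × 2 = 1597.4 kN.
Bearing (8 mm plate, F_u = 450 MPa): end bolts L_c = 53 − 30/2 = 38, R_n = min(1.2×38×8×450, 2.4×27×8×450) = 164.16 kN/bolt; interior L_c = 93 − 30 = 63, R_n = 233.28 kN/bolt. φR_n = 0.75 × (1×164.16 + 4×233.28) = 823.0 kN.
Block shear: shear path 1×[53+4×93] = 1×425 mm, A_gv = 3400, A_nv = 1×(425 − 4.5×32)×8 = 2248 mm²; tension to near edge: (54 − 0.5×32)×8 = 304 mm². R_n = min(0.6×450×2248, 0.6×350×3400) + 1.0×450×304 = min(606.96, 714) + 136.8 = 743.76 kN. φR_n = 0.75 × 743.76 = 557.8 kN.
Governing: min(1597.4, 823.0, 557.8) = 557.8 kN → block shear.

557.8 kN (block shear governs)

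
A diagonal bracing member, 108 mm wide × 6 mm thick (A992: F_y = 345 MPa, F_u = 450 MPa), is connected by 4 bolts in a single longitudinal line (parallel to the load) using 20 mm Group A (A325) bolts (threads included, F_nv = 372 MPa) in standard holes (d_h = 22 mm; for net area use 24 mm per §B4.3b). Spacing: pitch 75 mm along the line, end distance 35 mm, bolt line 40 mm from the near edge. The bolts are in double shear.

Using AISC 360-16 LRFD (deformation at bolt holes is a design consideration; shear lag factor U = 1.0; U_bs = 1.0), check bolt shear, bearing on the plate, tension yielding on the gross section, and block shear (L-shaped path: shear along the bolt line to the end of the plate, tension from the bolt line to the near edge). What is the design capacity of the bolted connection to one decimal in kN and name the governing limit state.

201.2 kN (gross-section yield governs)

Bolt shear: A_b = π(20)²/4 = 314.16 mm². φR_n = 0.75 × 372 × 314.16 × 4 × 2 = 701.2 kN.
Bearing (6 mm plate, F_u = 450 MPa): end bolts L_c = 35 − 22/2 = 24, R_n = min(1.2×24×6×450, 2.4×20×6×450) = 77.76 kN/bolt; interior L_c = 75 − 22 = 53, R_n = 129.6 kN/bolt. φR_n = 0.75 × (1×77.76 + 3×129.6) = 349.9 kN.
Tension yield (gross): A_g = 108×6 = 648 mm². φR_n = 0.90 × 345 × 648 = 201.2 kN.
Block shear: shear path 1×[35+3×75] = 1×260 mm, A_gv = 1560, A_nv = 1×(260 − 3.5×24)×6 = 1056 mm²; tension to near edge: (40 − 0.5×24)×6 = 168 mm². R_n = min(0.6×450×1056, 0.6×345×1560) + 1.0×450×168 = min(285.12, 322.92) + 75.6 = 360.72 kN. φR_n = 0.75 × 360.72 = 270.5 kN.
Governing: min(701.2, 349.9, 201.2, 270.5) = 201.2 kN → gross-section yield.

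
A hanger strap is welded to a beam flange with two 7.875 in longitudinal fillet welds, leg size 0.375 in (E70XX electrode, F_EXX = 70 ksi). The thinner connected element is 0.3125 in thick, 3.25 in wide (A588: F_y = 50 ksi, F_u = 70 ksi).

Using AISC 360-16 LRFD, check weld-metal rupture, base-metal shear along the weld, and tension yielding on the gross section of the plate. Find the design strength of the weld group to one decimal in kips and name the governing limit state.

Weld metal: throat = 0.707×0.375 = 0.26513 in, L = 2×7.875 = 15.75 in. φR_n = 0.75 × 0.6 × 70 × 0.26513 × 15.75 = 131.5 kips.
Base metal shear (0.3125 in plate): yield φR_n = 1.0×0.6×50×0.3125×15.75 = 147.7 kips; rupture φR_n = 0.75×0.6×70×0.3125×15.75 = 155.0 kips; take 147.7 kips (yield).
Tension yield (gross): A_g = 3.25×0.3125 = 1.0156 in². φR_n = 0.90 × 50 × 1.0156 = 45.7 kips.
Governing: min(131.5, 147.7, 45.7) = 45.7 kips → gross-section yield.

45.7 kips (gross-section yield governs)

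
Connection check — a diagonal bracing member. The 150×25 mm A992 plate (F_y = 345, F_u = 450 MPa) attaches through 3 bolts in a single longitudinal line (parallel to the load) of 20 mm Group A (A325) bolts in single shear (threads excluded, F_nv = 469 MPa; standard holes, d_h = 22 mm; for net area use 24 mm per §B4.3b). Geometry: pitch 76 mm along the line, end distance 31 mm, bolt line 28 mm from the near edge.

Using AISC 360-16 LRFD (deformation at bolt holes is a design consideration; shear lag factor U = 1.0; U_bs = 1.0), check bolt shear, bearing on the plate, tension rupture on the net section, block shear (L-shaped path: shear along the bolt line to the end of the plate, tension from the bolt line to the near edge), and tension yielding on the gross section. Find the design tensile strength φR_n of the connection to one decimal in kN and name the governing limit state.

Bolt shear: A_b = π(20)²/4 = 314.16 mm². φR_n = 0.75 × 469 × 314.16 × 3 × 1 = 331.5 kN.
Bearing (25 mm plate, F_u = 450 MPa): end bolts L_c = 31 − 22/2 = 20, R_n = min(1.2×20×25×450, 2.4×20×25×450) = 270 kN/bolt; interior L_c = 76 − 22 = 54, R_n = 540 kN/bolt. φR_n = 0.75 × (1×270 + 2×540) = 1012.5 kN.
Tension rupture (net): A_n = (150 − 1×24)×25 = 3150 mm² (U = 1.0, A_e = A_n). φR_n = 0.75 × 450 × 3150 = 1063.1 kN.
Block shear: shear path 1×[31+2×76] = 1×183 mm, A_gv = 4575, A_nv = 1×(183 − 2.5×24)×25 = 3075 mm²; tension to near edge: (28 − 0.5×24)×25 = 400 mm². R_n = min(0.6×450×3075, 0.6×345×4575) + 1.0×450×400 = min(830.25, 947.03) + 180 = 1010.3 kN. φR_n = 0.75 × 1010.3 = 757.7 kN.
Tension yield (gross): A_g = 150×25 = 3750 mm². φR_n = 0.90 × 345 × 3750 = 1164.4 kN.
Governing: min(331.5, 1012.5, 1063.1, 757.7, 1164.4) = 331.5 kN → bolt shear.

331.5 kN (bolt shear governs)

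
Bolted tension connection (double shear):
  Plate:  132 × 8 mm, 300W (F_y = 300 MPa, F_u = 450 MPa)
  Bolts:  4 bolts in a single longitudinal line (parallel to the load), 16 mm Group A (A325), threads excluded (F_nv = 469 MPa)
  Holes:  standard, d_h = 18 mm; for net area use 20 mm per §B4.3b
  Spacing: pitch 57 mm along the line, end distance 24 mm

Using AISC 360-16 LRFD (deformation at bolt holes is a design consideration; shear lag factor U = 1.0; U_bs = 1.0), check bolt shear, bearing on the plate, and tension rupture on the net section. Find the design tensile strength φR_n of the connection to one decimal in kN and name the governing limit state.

Bolt shear: A_b = π(16)²/4 = 201.06 mm². φR_n = 0.75 × 469 × 201.06 × 4 × 2 = 565.8 kN.
Bearing (8 mm plate, F_u = 450 MPa): end bolts L_c = 24 − 18/2 = 15, R_n = min(1.2×15×8×450, 2.4×16×8×450) = 64.8 kN/bolt; interior L_c = 57 − 18 = 39, R_n = 138.24 kN/bolt. φR_n = 0.75 × (1×64.8 + 3×138.24) = 359.6 kN.
Tension rupture (net): A_n = (132 − 1×20)×8 = 896 mm² (U = 1.0, A_e = A_n). φR_n = 0.75 × 450 × 896 = 302.4 kN.
Governing: min(565.8, 359.6, 302.4) = 302.4 kN → net-section rupture.

302.4 kN (net-section rupture governs)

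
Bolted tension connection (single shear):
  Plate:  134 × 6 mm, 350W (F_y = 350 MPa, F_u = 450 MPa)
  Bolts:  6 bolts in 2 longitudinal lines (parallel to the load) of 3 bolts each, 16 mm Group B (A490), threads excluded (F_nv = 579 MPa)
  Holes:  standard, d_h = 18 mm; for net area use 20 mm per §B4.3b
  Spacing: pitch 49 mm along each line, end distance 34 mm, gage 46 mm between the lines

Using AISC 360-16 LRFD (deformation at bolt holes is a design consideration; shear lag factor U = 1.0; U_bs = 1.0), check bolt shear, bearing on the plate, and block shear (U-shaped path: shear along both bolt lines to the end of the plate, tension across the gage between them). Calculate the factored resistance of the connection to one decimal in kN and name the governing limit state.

Bolt shear: A_b = π(16)²/4 = 201.06 mm². φR_n = 0.75 × 579 × 201.06 × 6 × 1 = 523.9 kN.
Bearing (6 mm plate, F_u = 450 MPa): end bolts L_c = 34 − 18/2 = 25, R_n = min(1.2×25×6×450, 2.4×16×6×450) = 81 kN/bolt; interior L_c = 49 − 18 = 31, R_n = 100.44 kN/bolt. φR_n = 0.75 × (2×81 + 4×100.44) = 422.8 kN.
Block shear: shear path 2×[34+2×49] = 2×132 mm, A_gv = 1584, A_nv = 2×(132 − 2.5×20)×6 = 984 mm²; tension across gage: (46 − 1×20)×6 = 156 mm². R_n = min(0.6×450×984, 0.6×350×1584) + 1.0×450×156 = min(265.68, 332.64) + 70.2 = 335.88 kN. φR_n = 0.75 × 335.88 = 251.9 kN.
Governing: min(523.9, 422.8, 251.9) = 251.9 kN → block shear.

251.9 kN (block shear governs)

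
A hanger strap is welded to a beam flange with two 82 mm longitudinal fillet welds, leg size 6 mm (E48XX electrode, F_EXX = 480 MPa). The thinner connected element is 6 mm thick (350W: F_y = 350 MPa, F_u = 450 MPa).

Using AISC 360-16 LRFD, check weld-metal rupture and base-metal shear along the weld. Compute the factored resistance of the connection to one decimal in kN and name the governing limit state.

150.3 kN (weld metal governs)

Weld metal: throat = 0.707×6 = 4.242 mm, L = 2×82 = 164 mm. φR_n = 0.75 × 0.6 × 480 × 4.242 × 164 = 150.3 kN.
Base metal shear (6 mm plate): yield φR_n = 1.0×0.6×350×6×164 = 206.6 kN; rupture φR_n = 0.75×0.6×450×6×164 = 199.3 kN; take 199.3 kN (rupture).
Governing: min(150.3, 199.3) = 150.3 kN → weld metal.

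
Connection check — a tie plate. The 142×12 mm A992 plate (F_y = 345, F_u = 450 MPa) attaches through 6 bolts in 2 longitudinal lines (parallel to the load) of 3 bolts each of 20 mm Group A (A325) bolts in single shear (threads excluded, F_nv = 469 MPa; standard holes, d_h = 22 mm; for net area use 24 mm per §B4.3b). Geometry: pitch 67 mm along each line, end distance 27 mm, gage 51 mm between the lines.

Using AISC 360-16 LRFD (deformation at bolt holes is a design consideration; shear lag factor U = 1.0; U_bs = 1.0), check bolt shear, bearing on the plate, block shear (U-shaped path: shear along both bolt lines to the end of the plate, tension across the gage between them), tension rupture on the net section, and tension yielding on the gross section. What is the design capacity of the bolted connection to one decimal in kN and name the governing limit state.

380.7 kN (net-section rupture governs)

Bolt shear: A_b = π(20)²/4 = 314.16 mm². φR_n = 0.75 × 469 × 314.16 × 6 × 1 = 663.0 kN.
Bearing (12 mm plate, F_u = 450 MPa): end bolts L_c = 27 − 22/2 = 16, R_n = min(1.2×16×12×450, 2.4×20×12×450) = 103.68 kN/bolt; interior L_c = 67 − 22 = 45, R_n = 259.2 kN/bolt. φR_n = 0.75 × (2×103.68 + 4×259.2) = 933.1 kN.
Block shear: shear path 2×[27+2×67] = 2×161 mm, A_gv = 3864, A_nv = 2×(161 − 2.5×24)×12 = 2424 mm²; tension across gage: (51 − 1×24)×12 = 324 mm². R_n = min(0.6×450×2424, 0.6×345×3864) + 1.0×450×324 = min(654.48, 799.85) + 145.8 = 800.28 kN. φR_n = 0.75 × 800.28 = 600.2 kN.
Tension rupture (net): A_n = (142 − 2×24)×12 = 1128 mm² (U = 1.0, A_e = A_n). φR_n = 0.75 × 450 × 1128 = 380.7 kN.
Tension yield (gross): A_g = 142×12 = 1704 mm². φR_n = 0.90 × 345 × 1704 = 529.1 kN.
Governing: min(663.0, 933.1, 600.2, 380.7, 529.1) = 380.7 kN → net-section rupture.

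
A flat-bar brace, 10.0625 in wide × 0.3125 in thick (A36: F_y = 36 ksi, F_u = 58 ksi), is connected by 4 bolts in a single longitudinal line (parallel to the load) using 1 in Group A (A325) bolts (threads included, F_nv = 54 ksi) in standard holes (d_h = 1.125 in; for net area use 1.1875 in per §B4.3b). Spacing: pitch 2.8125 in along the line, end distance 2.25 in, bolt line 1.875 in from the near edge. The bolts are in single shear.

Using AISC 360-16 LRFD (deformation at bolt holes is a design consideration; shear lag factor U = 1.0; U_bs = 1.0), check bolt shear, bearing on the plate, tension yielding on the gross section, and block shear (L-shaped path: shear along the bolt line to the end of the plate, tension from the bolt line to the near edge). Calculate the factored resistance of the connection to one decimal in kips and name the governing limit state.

Bolt shear: A_b = π(1)²/4 = 0.7854 in². φR_n = 0.75 × 54 × 0.7854 × 4 × 1 = 127.2 kips.
Bearing (0.3125 in plate, F_u = 58 ksi): end bolts L_c = 2.25 − 1.125/2 = 1.6875, R_n = min(1.2×1.6875×0.3125×58, 2.4×1×0.3125×58) = 36.703 kips/bolt; interior L_c = 2.8125 − 1.125 = 1.6875, R_n = 36.703 kips/bolt. φR_n = 0.75 × (1×36.703 + 3×36.703) = 110.1 kips.
Tension yield (gross): A_g = 10.0625×0.3125 = 3.1445 in². φR_n = 0.90 × 36 × 3.1445 = 101.9 kips.
Block shear: shear path 1×[2.25+3×2.8125] = 1×10.6875 in, A_gv = 3.3398, A_nv = 1×(10.6875 − 3.5×1.1875)×0.3125 = 2.041 in²; tension to near edge: (1.875 − 0.5×1.1875)×0.3125 = 0.40039 in². R_n = min(0.6×58×2.041, 0.6×36×3.3398) + 1.0×58×0.40039 = min(71.027, 72.14) + 23.223 = 94.25 kips. φR_n = 0.75 × 94.25 = 70.7 kips.
Governing: min(127.2, 110.1, 101.9, 70.7) = 70.7 kips → block shear.

70.7 kips (block shear governs)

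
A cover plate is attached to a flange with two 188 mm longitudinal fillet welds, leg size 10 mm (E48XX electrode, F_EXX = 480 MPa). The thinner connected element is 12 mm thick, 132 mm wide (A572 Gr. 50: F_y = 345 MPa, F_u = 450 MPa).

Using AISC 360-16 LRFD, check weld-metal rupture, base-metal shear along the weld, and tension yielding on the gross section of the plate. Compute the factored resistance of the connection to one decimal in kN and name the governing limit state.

491.8 kN (gross-section yield governs)

Weld metal: throat = 0.707×10 = 7.07 mm, L = 2×188 = 376 mm. φR_n = 0.75 × 0.6 × 480 × 7.07 × 376 = 574.2 kN.
Base metal shear (12 mm plate): yield φR_n = 1.0×0.6×345×12×376 = 934.0 kN; rupture φR_n = 0.75×0.6×450×12×376 = 913.7 kN; take 913.7 kN (rupture).
Tension yield (gross): A_g = 132×12 = 1584 mm². φR_n = 0.90 × 345 × 1584 = 491.8 kN.
Governing: min(574.2, 913.7, 491.8) = 491.8 kN → gross-section yield.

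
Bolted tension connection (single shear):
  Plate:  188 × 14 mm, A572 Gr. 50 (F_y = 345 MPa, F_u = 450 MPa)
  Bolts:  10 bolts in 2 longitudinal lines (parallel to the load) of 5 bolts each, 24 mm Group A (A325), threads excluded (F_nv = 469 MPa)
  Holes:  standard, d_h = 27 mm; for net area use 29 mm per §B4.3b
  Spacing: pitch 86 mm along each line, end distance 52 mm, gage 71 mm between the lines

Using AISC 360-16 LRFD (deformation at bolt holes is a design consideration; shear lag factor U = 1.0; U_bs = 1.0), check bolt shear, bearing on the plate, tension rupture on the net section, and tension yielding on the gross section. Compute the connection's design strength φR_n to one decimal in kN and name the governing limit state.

614.3 kN (net-section rupture governs)

Bolt shear: A_b = π(24)²/4 = 452.39 mm². φR_n = 0.75 × 469 × 452.39 × 10 × 1 = 1591.3 kN.
Bearing (14 mm plate, F_u = 450 MPa): end bolts L_c = 52 − 27/2 = 38.5, R_n = min(1.2×38.5×14×450, 2.4×24×14×450) = 291.06 kN/bolt; interior L_c = 86 − 27 = 59, R_n = 362.88 kN/bolt. φR_n = 0.75 × (2×291.06 + 8×362.88) = 2613.9 kN.
Tension rupture (net): A_n = (188 − 2×29)×14 = 1820 mm² (U = 1.0, A_e = A_n). φR_n = 0.75 × 450 × 1820 = 614.3 kN.
Tension yield (gross): A_g = 188×14 = 2632 mm². φR_n = 0.90 × 345 × 2632 = 817.2 kN.
Governing: min(1591.3, 2613.9, 614.3, 817.2) = 614.3 kN → net-section rupture.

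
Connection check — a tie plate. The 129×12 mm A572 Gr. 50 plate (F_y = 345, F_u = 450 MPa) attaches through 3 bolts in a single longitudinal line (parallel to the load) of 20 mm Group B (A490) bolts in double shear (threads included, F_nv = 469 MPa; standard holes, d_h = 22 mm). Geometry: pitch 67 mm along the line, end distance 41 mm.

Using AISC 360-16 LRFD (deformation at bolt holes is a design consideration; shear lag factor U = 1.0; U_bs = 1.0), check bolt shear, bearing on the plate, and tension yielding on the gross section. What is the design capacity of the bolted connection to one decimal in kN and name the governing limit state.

Bolt shear: A_b = π(20)²/4 = 314.16 mm². φR_n = 0.75 × 469 × 314.16 × 3 × 2 = 663.0 kN.
Bearing (12 mm plate, F_u = 450 MPa): end bolts L_c = 41 − 22/2 = 30, R_n = min(1.2×30×12×450, 2.4×20×12×450) = 194.4 kN/bolt; interior L_c = 67 − 22 = 45, R_n = 259.2 kN/bolt. φR_n = 0.75 × (1×194.4 + 2×259.2) = 534.6 kN.
Tension yield (gross): A_g = 129×12 = 1548 mm². φR_n = 0.90 × 345 × 1548 = 480.7 kN.
Governing: min(663.0, 534.6, 480.7) = 480.7 kN → gross-section yield.

480.7 kN (gross-section yield governs)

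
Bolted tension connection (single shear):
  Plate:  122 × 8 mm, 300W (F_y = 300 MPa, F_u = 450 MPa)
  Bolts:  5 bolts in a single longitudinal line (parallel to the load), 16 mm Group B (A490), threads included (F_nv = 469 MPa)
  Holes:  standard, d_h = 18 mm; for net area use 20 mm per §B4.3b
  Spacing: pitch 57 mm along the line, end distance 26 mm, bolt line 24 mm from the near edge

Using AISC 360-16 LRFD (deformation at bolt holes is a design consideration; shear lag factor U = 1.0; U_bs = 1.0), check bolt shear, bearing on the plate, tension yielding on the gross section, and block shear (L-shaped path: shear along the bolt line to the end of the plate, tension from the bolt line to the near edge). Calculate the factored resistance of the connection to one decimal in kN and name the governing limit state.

263.5 kN (gross-section yield governs)

Bolt shear: A_b = π(16)²/4 = 201.06 mm². φR_n = 0.75 × 469 × 201.06 × 5 × 1 = 353.6 kN.
Bearing (8 mm plate, F_u = 450 MPa): end bolts L_c = 26 − 18/2 = 17, R_n = min(1.2×17×8×450, 2.4×16×8×450) = 73.44 kN/bolt; interior L_c = 57 − 18 = 39, R_n = 138.24 kN/bolt. φR_n = 0.75 × (1×73.44 + 4×138.24) = 469.8 kN.
Tension yield (gross): A_g = 122×8 = 976 mm². φR_n = 0.90 × 300 × 976 = 263.5 kN.
Block shear: shear path 1×[26+4×57] = 1×254 mm, A_gv = 2032, A_nv = 1×(254 − 4.5×20)×8 = 1312 mm²; tension to near edge: (24 − 0.5×20)×8 = 112 mm². R_n = min(0.6×450×1312, 0.6×300×2032) + 1.0×450×112 = min(354.24, 365.76) + 50.4 = 404.64 kN. φR_n = 0.75 × 404.64 = 303.5 kN.
Governing: min(353.6, 469.8, 263.5, 303.5) = 263.5 kN → gross-section yield.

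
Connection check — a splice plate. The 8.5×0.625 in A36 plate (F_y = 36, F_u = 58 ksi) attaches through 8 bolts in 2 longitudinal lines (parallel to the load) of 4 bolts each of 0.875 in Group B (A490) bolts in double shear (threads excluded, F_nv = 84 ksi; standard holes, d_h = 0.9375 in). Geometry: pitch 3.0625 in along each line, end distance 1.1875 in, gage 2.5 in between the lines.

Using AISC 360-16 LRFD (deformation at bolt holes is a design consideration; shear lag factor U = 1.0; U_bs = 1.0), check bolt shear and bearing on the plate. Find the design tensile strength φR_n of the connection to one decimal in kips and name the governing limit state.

389.5 kips (bearing governs)

Bolt shear: A_b = π(0.875)²/4 = 0.60132 in². φR_n = 0.75 × 84 × 0.60132 × 8 × 2 = 606.1 kips.
Bearing (0.625 in plate, F_u = 58 ksi): end bolts L_c = 1.1875 − 0.9375/2 = 0.71875, R_n = min(1.2×0.71875×0.625×58, 2.4×0.875×0.625×58) = 31.266 kips/bolt; interior L_c = 3.0625 − 0.9375 = 2.125, R_n = 76.125 kips/bolt. φR_n = 0.75 × (2×31.266 + 6×76.125) = 389.5 kips.
Governing: min(606.1, 389.5) = 389.5 kips → bearing.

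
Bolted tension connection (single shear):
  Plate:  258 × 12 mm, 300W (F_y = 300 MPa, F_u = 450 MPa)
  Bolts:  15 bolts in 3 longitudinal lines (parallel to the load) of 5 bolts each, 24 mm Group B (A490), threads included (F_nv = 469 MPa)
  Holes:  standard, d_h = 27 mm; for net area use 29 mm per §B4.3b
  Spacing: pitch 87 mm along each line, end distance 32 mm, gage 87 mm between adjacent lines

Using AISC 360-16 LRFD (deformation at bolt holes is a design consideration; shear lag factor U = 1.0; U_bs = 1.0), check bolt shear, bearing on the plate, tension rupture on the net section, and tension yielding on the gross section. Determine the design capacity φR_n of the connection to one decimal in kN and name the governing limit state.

692.6 kN (net-section rupture governs)

Bolt shear: A_b = π(24)²/4 = 452.39 mm². φR_n = 0.75 × 469 × 452.39 × 15 × 1 = 2386.9 kN.
Bearing (12 mm plate, F_u = 450 MPa): end bolts L_c = 32 − 27/2 = 18.5, R_n = min(1.2×18.5×12×450, 2.4×24×12×450) = 119.88 kN/bolt; interior L_c = 87 − 27 = 60, R_n = 311.04 kN/bolt. φR_n = 0.75 × (3×119.88 + 12×311.04) = 3069.1 kN.
Tension rupture (net): A_n = (258 − 3×29)×12 = 2052 mm² (U = 1.0, A_e = A_n). φR_n = 0.75 × 450 × 2052 = 692.6 kN.
Tension yield (gross): A_g = 258×12 = 3096 mm². φR_n = 0.90 × 300 × 3096 = 835.9 kN.
Governing: min(2386.9, 3069.1, 692.6, 835.9) = 692.6 kN → net-section rupture.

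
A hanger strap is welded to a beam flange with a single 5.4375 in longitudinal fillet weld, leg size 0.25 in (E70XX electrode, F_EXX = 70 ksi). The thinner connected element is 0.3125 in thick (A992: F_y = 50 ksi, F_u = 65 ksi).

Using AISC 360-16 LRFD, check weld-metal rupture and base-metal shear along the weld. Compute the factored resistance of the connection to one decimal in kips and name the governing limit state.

30.3 kips (weld metal governs)

Weld metal: throat = 0.707×0.25 = 0.17675 in, L = 5.4375 in. φR_n = 0.75 × 0.6 × 70 × 0.17675 × 5.4375 = 30.3 kips.
Base metal shear (0.3125 in plate): yield φR_n = 1.0×0.6×50×0.3125×5.4375 = 51.0 kips; rupture φR_n = 0.75×0.6×65×0.3125×5.4375 = 49.7 kips; take 49.7 kips (rupture).
Governing: min(30.3, 49.7) = 30.3 kips → weld metal.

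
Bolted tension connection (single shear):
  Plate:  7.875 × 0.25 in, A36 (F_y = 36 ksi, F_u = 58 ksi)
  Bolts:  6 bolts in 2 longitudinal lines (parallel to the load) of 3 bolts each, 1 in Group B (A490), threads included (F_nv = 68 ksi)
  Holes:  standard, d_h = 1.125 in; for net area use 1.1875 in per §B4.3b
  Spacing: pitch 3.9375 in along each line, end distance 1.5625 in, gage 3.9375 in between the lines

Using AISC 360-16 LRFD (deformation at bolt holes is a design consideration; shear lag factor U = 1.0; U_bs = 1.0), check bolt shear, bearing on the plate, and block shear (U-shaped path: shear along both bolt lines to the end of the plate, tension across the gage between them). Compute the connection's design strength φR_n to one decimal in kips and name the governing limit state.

106.4 kips (block shear governs)

Bolt shear: A_b = π(1)²/4 = 0.7854 in². φR_n = 0.75 × 68 × 0.7854 × 6 × 1 = 240.3 kips.
Bearing (0.25 in plate, F_u = 58 ksi): end bolts L_c = 1.5625 − 1.125/2 = 1, R_n = min(1.2×1×0.25×58, 2.4×1×0.25×58) = 17.4 kips/bolt; interior L_c = 3.9375 − 1.125 = 2.8125, R_n = 34.8 kips/bolt. φR_n = 0.75 × (2×17.4 + 4×34.8) = 130.5 kips.
Block shear: shear path 2×[1.5625+2×3.9375] = 2×9.4375 in, A_gv = 4.7188, A_nv = 2×(9.4375 − 2.5×1.1875)×0.25 = 3.2344 in²; tension across gage: (3.9375 − 1×1.1875)×0.25 = 0.6875 in². R_n = min(0.6×58×3.2344, 0.6×36×4.7188) + 1.0×58×0.6875 = min(112.56, 101.93) + 39.875 = 141.81 kips. φR_n = 0.75 × 141.81 = 106.4 kips.
Governing: min(240.3, 130.5, 106.4) = 106.4 kips → block shear.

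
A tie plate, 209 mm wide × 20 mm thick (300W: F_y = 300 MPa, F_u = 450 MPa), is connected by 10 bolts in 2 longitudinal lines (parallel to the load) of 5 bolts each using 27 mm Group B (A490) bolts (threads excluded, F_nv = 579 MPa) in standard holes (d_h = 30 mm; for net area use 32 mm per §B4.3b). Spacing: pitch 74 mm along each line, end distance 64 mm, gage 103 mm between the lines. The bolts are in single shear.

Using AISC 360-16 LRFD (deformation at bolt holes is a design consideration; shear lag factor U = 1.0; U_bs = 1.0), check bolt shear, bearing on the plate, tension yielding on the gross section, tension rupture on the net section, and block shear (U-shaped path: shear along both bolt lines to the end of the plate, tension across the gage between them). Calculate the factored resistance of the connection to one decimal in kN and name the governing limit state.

978.8 kN (net-section rupture governs)

Bolt shear: A_b = π(27)²/4 = 572.56 mm². φR_n = 0.75 × 579 × 572.56 × 10 × 1 = 2486.3 kN.
Bearing (20 mm plate, F_u = 450 MPa): end bolts L_c = 64 − 30/2 = 49, R_n = min(1.2×49×20×450, 2.4×27×20×450) = 529.2 kN/bolt; interior L_c = 74 − 30 = 44, R_n = 475.2 kN/bolt. φR_n = 0.75 × (2×529.2 + 8×475.2) = 3645.0 kN.
Tension yield (gross): A_g = 209×20 = 4180 mm². φR_n = 0.90 × 300 × 4180 = 1128.6 kN.
Tension rupture (net): A_n = (209 − 2×32)×20 = 2900 mm² (U = 1.0, A_e = A_n). φR_n = 0.75 × 450 × 2900 = 978.8 kN.
Block shear: shear path 2×[64+4×74] = 2×360 mm, A_gv = 14400, A_nv = 2×(360 − 4.5×32)×20 = 8640 mm²; tension across gage: (103 − 1×32)×20 = 1420 mm². R_n = min(0.6×450×8640, 0.6×300×14400) + 1.0×450×1420 = min(2332.8, 2592) + 639 = 2971.8 kN. φR_n = 0.75 × 2971.8 = 2228.9 kN.
Governing: min(2486.3, 3645.0, 1128.6, 978.8, 2228.9) = 978.8 kN → net-section rupture.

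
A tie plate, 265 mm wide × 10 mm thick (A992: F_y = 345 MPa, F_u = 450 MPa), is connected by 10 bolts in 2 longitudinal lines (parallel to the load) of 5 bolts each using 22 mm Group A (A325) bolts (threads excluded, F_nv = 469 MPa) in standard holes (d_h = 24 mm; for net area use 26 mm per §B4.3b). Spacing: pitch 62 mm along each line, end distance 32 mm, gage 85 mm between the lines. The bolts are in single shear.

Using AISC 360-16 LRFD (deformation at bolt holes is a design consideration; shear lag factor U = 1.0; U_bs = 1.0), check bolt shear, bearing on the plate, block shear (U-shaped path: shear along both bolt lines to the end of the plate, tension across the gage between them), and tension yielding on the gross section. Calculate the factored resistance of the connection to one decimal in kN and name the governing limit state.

Bolt shear: A_b = π(22)²/4 = 380.13 mm². φR_n = 0.75 × 469 × 380.13 × 10 × 1 = 1337.1 kN.
Bearing (10 mm plate, F_u = 450 MPa): end bolts L_c = 32 − 24/2 = 20, R_n = min(1.2×20×10×450, 2.4×22×10×450) = 108 kN/bolt; interior L_c = 62 − 24 = 38, R_n = 205.2 kN/bolt. φR_n = 0.75 × (2×108 + 8×205.2) = 1393.2 kN.
Block shear: shear path 2×[32+4×62] = 2×280 mm, A_gv = 5600, A_nv = 2×(280 − 4.5×26)×10 = 3260 mm²; tension across gage: (85 − 1×26)×10 = 590 mm². R_n = min(0.6×450×3260, 0.6×345×5600) + 1.0×450×590 = min(880.2, 1159.2) + 265.5 = 1145.7 kN. φR_n = 0.75 × 1145.7 = 859.3 kN.
Tension yield (gross): A_g = 265×10 = 2650 mm². φR_n = 0.90 × 345 × 2650 = 822.8 kN.
Governing: min(1337.1, 1393.2, 859.3, 822.8) = 822.8 kN → gross-section yield.

822.8 kN (gross-section yield governs)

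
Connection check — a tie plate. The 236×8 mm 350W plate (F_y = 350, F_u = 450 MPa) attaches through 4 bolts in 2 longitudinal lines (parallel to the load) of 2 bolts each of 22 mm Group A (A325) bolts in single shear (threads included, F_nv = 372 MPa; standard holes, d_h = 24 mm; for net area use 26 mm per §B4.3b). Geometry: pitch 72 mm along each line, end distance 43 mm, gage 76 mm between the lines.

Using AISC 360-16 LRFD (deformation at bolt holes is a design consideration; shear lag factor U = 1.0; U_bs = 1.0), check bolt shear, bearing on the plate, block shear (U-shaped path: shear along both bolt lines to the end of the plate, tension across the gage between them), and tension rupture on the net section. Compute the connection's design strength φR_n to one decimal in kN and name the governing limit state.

Bolt shear: A_b = π(22)²/4 = 380.13 mm². φR_n = 0.75 × 372 × 380.13 × 4 × 1 = 424.2 kN.
Bearing (8 mm plate, F_u = 450 MPa): end bolts L_c = 43 − 24/2 = 31, R_n = min(1.2×31×8×450, 2.4×22×8×450) = 133.92 kN/bolt; interior L_c = 72 − 24 = 48, R_n = 190.08 kN/bolt. φR_n = 0.75 × (2×133.92 + 2×190.08) = 486.0 kN.
Block shear: shear path 2×[43+1×72] = 2×115 mm, A_gv = 1840, A_nv = 2×(115 − 1.5×26)×8 = 1216 mm²; tension across gage: (76 − 1×26)×8 = 400 mm². R_n = min(0.6×450×1216, 0.6×350×1840) + 1.0×450×400 = min(328.32, 386.4) + 180 = 508.32 kN. φR_n = 0.75 × 508.32 = 381.2 kN.
Tension rupture (net): A_n = (236 − 2×26)×8 = 1472 mm² (U = 1.0, A_e = A_n). φR_n = 0.75 × 450 × 1472 = 496.8 kN.
Governing: min(424.2, 486.0, 381.2, 496.8) = 381.2 kN → block shear.

381.2 kN (block shear governs)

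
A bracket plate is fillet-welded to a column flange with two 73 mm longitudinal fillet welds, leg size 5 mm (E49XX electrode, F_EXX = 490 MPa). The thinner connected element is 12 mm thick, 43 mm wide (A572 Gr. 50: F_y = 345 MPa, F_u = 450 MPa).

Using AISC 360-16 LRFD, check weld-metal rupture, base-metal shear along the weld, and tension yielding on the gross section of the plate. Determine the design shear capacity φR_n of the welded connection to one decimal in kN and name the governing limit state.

Weld metal: throat = 0.707×5 = 3.535 mm, L = 2×73 = 146 mm. φR_n = 0.75 × 0.6 × 490 × 3.535 × 146 = 113.8 kN.
Base metal shear (12 mm plate): yield φR_n = 1.0×0.6×345×12×146 = 362.7 kN; rupture φR_n = 0.75×0.6×450×12×146 = 354.8 kN; take 354.8 kN (rupture).
Tension yield (gross): A_g = 43×12 = 516 mm². φR_n = 0.90 × 345 × 516 = 160.2 kN.
Governing: min(113.8, 354.8, 160.2) = 113.8 kN → weld metal.

113.8 kN (weld metal governs)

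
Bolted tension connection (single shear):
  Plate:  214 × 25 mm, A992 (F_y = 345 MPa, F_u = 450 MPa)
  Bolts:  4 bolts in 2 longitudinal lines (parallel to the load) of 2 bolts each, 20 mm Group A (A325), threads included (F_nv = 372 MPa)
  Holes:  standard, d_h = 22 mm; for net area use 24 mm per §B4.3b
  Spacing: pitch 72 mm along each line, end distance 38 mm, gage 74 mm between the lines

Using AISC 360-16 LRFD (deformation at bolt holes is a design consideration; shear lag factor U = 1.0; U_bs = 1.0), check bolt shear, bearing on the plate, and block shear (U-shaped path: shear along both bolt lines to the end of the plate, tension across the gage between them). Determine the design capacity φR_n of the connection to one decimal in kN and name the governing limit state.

350.6 kN (bolt shear governs)

Bolt shear: A_b = π(20)²/4 = 314.16 mm². φR_n = 0.75 × 372 × 314.16 × 4 × 1 = 350.6 kN.
Bearing (25 mm plate, F_u = 450 MPa): end bolts L_c = 38 − 22/2 = 27, R_n = min(1.2×27×25×450, 2.4×20×25×450) = 364.5 kN/bolt; interior L_c = 72 − 22 = 50, R_n = 540 kN/bolt. φR_n = 0.75 × (2×364.5 + 2×540) = 1356.8 kN.
Block shear: shear path 2×[38+1×72] = 2×110 mm, A_gv = 5500, A_nv = 2×(110 − 1.5×24)×25 = 3700 mm²; tension across gage: (74 − 1×24)×25 = 1250 mm². R_n = min(0.6×450×3700, 0.6×345×5500) + 1.0×450×1250 = min(999, 1138.5) + 562.5 = 1561.5 kN. φR_n = 0.75 × 1561.5 = 1171.1 kN.
Governing: min(350.6, 1356.8, 1171.1) = 350.6 kN → bolt shear.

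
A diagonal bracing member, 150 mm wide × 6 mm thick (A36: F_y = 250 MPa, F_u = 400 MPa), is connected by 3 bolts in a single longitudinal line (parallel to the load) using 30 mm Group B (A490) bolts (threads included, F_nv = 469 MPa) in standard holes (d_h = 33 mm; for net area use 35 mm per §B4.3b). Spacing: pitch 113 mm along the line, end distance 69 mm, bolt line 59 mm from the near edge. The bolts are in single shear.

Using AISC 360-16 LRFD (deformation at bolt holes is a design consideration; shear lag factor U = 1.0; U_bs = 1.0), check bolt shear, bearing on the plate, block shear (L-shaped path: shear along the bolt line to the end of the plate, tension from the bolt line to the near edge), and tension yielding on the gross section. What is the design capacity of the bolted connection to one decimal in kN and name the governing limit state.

Bolt shear: A_b = π(30)²/4 = 706.86 mm². φR_n = 0.75 × 469 × 706.86 × 3 × 1 = 745.9 kN.
Bearing (6 mm plate, F_u = 400 MPa): end bolts L_c = 69 − 33/2 = 52.5, R_n = min(1.2×52.5×6×400, 2.4×30×6×400) = 151.2 kN/bolt; interior L_c = 113 − 33 = 80, R_n = 172.8 kN/bolt. φR_n = 0.75 × (1×151.2 + 2×172.8) = 372.6 kN.
Block shear: shear path 1×[69+2×113] = 1×295 mm, A_gv = 1770, A_nv = 1×(295 − 2.5×35)×6 = 1245 mm²; tension to near edge: (59 − 0.5×35)×6 = 249 mm². R_n = min(0.6×400×1245, 0.6×250×1770) + 1.0×400×249 = min(298.8, 265.5) + 99.6 = 365.1 kN. φR_n = 0.75 × 365.1 = 273.8 kN.
Tension yield (gross): A_g = 150×6 = 900 mm². φR_n = 0.90 × 250 × 900 = 202.5 kN.
Governing: min(745.9, 372.6, 273.8, 202.5) = 202.5 kN → gross-section yield.

202.5 kN (gross-section yield governs)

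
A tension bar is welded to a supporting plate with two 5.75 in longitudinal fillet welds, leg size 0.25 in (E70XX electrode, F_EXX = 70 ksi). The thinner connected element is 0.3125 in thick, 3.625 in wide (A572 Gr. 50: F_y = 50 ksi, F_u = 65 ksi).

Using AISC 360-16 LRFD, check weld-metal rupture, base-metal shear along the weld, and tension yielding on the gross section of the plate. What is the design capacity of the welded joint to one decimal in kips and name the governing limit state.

51.0 kips (gross-section yield governs)

Weld metal: throat = 0.707×0.25 = 0.17675 in, L = 2×5.75 = 11.5 in. φR_n = 0.75 × 0.6 × 70 × 0.17675 × 11.5 = 64.0 kips.
Base metal shear (0.3125 in plate): yield φR_n = 1.0×0.6×50×0.3125×11.5 = 107.8 kips; rupture φR_n = 0.75×0.6×65×0.3125×11.5 = 105.1 kips; take 105.1 kips (rupture).
Tension yield (gross): A_g = 3.625×0.3125 = 1.1328 in². φR_n = 0.90 × 50 × 1.1328 = 51.0 kips.
Governing: min(64.0, 105.1, 51.0) = 51.0 kips → gross-section yield.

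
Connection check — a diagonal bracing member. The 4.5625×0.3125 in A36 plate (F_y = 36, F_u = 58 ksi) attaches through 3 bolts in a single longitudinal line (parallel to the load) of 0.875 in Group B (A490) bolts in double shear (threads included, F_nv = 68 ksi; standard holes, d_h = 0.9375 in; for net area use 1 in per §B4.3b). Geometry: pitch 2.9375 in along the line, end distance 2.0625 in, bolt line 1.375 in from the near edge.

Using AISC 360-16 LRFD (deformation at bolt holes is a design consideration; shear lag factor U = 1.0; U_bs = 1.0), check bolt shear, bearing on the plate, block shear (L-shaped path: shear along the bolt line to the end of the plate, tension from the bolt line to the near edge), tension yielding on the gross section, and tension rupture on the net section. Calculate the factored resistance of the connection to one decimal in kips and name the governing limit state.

46.2 kips (gross-section yield governs)

Bolt shear: A_b = π(0.875)²/4 = 0.60132 in². φR_n = 0.75 × 68 × 0.60132 × 3 × 2 = 184.0 kips.
Bearing (0.3125 in plate, F_u = 58 ksi): end bolts L_c = 2.0625 − 0.9375/2 = 1.59375, R_n = min(1.2×1.59375×0.3125×58, 2.4×0.875×0.3125×58) = 34.664 kips/bolt; interior L_c = 2.9375 − 0.9375 = 2, R_n = 38.063 kips/bolt. φR_n = 0.75 × (1×34.664 + 2×38.063) = 83.1 kips.
Block shear: shear path 1×[2.0625+2×2.9375] = 1×7.9375 in, A_gv = 2.4805, A_nv = 1×(7.9375 − 2.5×1)×0.3125 = 1.6992 in²; tension to near edge: (1.375 − 0.5×1)×0.3125 = 0.27344 in². R_n = min(0.6×58×1.6992, 0.6×36×2.4805) + 1.0×58×0.27344 = min(59.132, 53.579) + 15.86 = 69.439 kips. φR_n = 0.75 × 69.439 = 52.1 kips.
Tension yield (gross): A_g = 4.5625×0.3125 = 1.4258 in². φR_n = 0.90 × 36 × 1.4258 = 46.2 kips.
Tension rupture (net): A_n = (4.5625 − 1×1)×0.3125 = 1.1133 in² (U = 1.0, A_e = A_n). φR_n = 0.75 × 58 × 1.1133 = 48.4 kips.
Governing: min(184.0, 83.1, 52.1, 46.2, 48.4) = 46.2 kips → gross-section yield.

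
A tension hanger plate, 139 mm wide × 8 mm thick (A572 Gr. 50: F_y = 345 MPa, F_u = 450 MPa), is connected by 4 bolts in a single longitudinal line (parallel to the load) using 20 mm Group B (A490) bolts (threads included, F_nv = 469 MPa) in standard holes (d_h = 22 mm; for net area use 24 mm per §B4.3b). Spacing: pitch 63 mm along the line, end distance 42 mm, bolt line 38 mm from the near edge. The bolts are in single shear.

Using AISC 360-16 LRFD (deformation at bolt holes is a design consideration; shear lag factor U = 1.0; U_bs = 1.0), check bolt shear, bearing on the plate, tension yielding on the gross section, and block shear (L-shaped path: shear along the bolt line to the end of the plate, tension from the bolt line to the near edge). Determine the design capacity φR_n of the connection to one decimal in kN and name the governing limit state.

Bolt shear: A_b = π(20)²/4 = 314.16 mm². φR_n = 0.75 × 469 × 314.16 × 4 × 1 = 442.0 kN.
Bearing (8 mm plate, F_u = 450 MPa): end bolts L_c = 42 − 22/2 = 31, R_n = min(1.2×31×8×450, 2.4×20×8×450) = 133.92 kN/bolt; interior L_c = 63 − 22 = 41, R_n = 172.8 kN/bolt. φR_n = 0.75 × (1×133.92 + 3×172.8) = 489.2 kN.
Tension yield (gross): A_g = 139×8 = 1112 mm². φR_n = 0.90 × 345 × 1112 = 345.3 kN.
Block shear: shear path 1×[42+3×63] = 1×231 mm, A_gv = 1848, A_nv = 1×(231 − 3.5×24)×8 = 1176 mm²; tension to near edge: (38 − 0.5×24)×8 = 208 mm². R_n = min(0.6×450×1176, 0.6×345×1848) + 1.0×450×208 = min(317.52, 382.54) + 93.6 = 411.12 kN. φR_n = 0.75 × 411.12 = 308.3 kN.
Governing: min(442.0, 489.2, 345.3, 308.3) = 308.3 kN → block shear.

308.3 kN (block shear governs)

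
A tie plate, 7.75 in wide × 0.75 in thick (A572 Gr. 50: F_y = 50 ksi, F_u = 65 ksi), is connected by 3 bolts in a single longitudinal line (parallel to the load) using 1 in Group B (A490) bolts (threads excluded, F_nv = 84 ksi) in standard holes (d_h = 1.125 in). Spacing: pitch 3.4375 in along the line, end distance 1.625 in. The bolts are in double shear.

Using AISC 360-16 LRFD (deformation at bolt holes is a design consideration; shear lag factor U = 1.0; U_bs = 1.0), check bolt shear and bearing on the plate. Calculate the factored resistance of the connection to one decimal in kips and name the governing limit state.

Bolt shear: A_b = π(1)²/4 = 0.7854 in². φR_n = 0.75 × 84 × 0.7854 × 3 × 2 = 296.9 kips.
Bearing (0.75 in plate, F_u = 65 ksi): end bolts L_c = 1.625 − 1.125/2 = 1.0625, R_n = min(1.2×1.0625×0.75×65, 2.4×1×0.75×65) = 62.156 kips/bolt; interior L_c = 3.4375 − 1.125 = 2.3125, R_n = 117 kips/bolt. φR_n = 0.75 × (1×62.156 + 2×117) = 222.1 kips.
Governing: min(296.9, 222.1) = 222.1 kips → bearing.

222.1 kips (bearing governs)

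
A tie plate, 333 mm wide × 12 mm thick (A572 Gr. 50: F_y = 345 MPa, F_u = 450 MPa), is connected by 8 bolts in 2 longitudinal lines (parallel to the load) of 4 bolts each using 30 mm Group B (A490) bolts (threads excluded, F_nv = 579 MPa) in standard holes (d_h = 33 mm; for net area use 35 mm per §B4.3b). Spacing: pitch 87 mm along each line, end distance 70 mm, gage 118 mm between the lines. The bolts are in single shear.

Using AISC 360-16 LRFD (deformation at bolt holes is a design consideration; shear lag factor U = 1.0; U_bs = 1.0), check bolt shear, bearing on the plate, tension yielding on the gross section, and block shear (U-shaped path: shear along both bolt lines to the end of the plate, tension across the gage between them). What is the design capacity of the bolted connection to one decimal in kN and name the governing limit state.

1240.8 kN (gross-section yield governs)

Bolt shear: A_b = π(30)²/4 = 706.86 mm². φR_n = 0.75 × 579 × 706.86 × 8 × 1 = 2455.6 kN.
Bearing (12 mm plate, F_u = 450 MPa): end bolts L_c = 70 − 33/2 = 53.5, R_n = min(1.2×53.5×12×450, 2.4×30×12×450) = 346.68 kN/bolt; interior L_c = 87 − 33 = 54, R_n = 349.92 kN/bolt. φR_n = 0.75 × (2×346.68 + 6×349.92) = 2094.7 kN.
Tension yield (gross): A_g = 333×12 = 3996 mm². φR_n = 0.90 × 345 × 3996 = 1240.8 kN.
Block shear: shear path 2×[70+3×87] = 2×331 mm, A_gv = 7944, A_nv = 2×(331 − 3.5×35)×12 = 5004 mm²; tension across gage: (118 − 1×35)×12 = 996 mm². R_n = min(0.6×450×5004, 0.6×345×7944) + 1.0×450×996 = min(1351.1, 1644.4) + 448.2 = 1799.3 kN. φR_n = 0.75 × 1799.3 = 1349.5 kN.
Governing: min(2455.6, 2094.7, 1240.8, 1349.5) = 1240.8 kN → gross-section yield.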